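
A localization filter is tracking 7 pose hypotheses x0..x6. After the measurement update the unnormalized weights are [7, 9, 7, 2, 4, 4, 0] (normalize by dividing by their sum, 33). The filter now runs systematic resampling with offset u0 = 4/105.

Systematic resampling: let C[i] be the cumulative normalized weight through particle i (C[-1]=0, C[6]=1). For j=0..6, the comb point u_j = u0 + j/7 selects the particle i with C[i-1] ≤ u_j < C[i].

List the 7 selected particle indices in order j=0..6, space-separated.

C = [7/33, 16/33, 23/33, 25/33, 29/33, 1, 1]
j=0: u_0=4/105 ∈ [0, 7/33) → index 0
j=1: u_1=19/105 ∈ [0, 7/33) → index 0
j=2: u_2=34/105 ∈ [7/33, 16/33) → index 1
j=3: u_3=7/15 ∈ [7/33, 16/33) → index 1
j=4: u_4=64/105 ∈ [16/33, 23/33) → index 2
j=5: u_5=79/105 ∈ [23/33, 25/33) → index 3
j=6: u_6=94/105 ∈ [29/33, 1) → index 5

0 0 1 1 2 3 5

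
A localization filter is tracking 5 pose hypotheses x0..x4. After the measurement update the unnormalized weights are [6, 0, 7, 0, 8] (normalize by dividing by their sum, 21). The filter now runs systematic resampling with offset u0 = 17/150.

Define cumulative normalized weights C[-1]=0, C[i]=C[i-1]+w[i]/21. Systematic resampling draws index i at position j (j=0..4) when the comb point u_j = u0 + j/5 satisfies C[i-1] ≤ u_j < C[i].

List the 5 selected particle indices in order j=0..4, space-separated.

C = [2/7, 2/7, 13/21, 13/21, 1]
j=0: u_0=17/150 ∈ [0, 2/7) → index 0
j=1: u_1=47/150 ∈ [2/7, 13/21) → index 2
j=2: u_2=77/150 ∈ [2/7, 13/21) → index 2
j=3: u_3=107/150 ∈ [13/21, 1) → index 4
j=4: u_4=137/150 ∈ [13/21, 1) → index 4

0 2 2 4 4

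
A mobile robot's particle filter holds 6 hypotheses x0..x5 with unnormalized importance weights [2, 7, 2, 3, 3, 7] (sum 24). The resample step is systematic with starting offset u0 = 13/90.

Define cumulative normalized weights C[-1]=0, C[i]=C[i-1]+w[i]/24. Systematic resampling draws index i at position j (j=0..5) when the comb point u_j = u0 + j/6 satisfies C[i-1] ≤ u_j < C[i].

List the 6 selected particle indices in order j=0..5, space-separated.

1 1 3 4 5 5

C = [1/12, 3/8, 11/24, 7/12, 17/24, 1]
j=0: u_0=13/90 ∈ [1/12, 3/8) → index 1
j=1: u_1=14/45 ∈ [1/12, 3/8) → index 1
j=2: u_2=43/90 ∈ [11/24, 7/12) → index 3
j=3: u_3=29/45 ∈ [7/12, 17/24) → index 4
j=4: u_4=73/90 ∈ [17/24, 1) → index 5
j=5: u_5=44/45 ∈ [17/24, 1) → index 5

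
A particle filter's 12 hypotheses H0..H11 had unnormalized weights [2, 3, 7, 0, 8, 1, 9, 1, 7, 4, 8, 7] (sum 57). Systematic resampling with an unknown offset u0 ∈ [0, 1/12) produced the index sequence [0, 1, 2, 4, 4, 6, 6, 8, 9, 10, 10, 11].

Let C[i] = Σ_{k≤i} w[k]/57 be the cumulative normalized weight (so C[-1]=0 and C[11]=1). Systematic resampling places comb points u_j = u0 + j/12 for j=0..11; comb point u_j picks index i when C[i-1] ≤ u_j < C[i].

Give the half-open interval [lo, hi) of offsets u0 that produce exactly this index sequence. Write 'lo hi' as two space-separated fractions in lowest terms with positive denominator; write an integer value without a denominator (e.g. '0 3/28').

C = [2/57, 5/57, 4/19, 4/19, 20/57, 7/19, 10/19, 31/57, 2/3, 14/19, 50/57, 1]
j=0 picked index 0: u0 ∈ [0, 2/57)
j=1 picked index 1: u0 ∈ [-11/228, 1/228)
j=2 picked index 2: u0 ∈ [-3/38, 5/114)
j=3 picked index 4: u0 ∈ [-3/76, 23/228)
j=4 picked index 4: u0 ∈ [-7/57, 1/57)
j=5 picked index 6: u0 ∈ [-11/228, 25/228)
j=6 picked index 6: u0 ∈ [-5/38, 1/38)
j=7 picked index 8: u0 ∈ [-3/76, 1/12)
j=8 picked index 9: u0 ∈ [0, 4/57)
j=9 picked index 10: u0 ∈ [-1/76, 29/228)
j=10 picked index 10: u0 ∈ [-11/114, 5/114)
j=11 picked index 11: u0 ∈ [-3/76, 1/12)
intersection: [0, 1/228)

0 1/228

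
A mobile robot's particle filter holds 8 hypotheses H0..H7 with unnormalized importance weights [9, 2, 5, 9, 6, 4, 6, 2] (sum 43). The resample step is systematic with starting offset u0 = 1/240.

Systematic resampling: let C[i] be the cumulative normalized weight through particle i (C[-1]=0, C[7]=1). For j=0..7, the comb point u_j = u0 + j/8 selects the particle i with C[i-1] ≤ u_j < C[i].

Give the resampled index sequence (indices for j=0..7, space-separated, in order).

C = [9/43, 11/43, 16/43, 25/43, 31/43, 35/43, 41/43, 1]
j=0: u_0=1/240 ∈ [0, 9/43) → index 0
j=1: u_1=31/240 ∈ [0, 9/43) → index 0
j=2: u_2=61/240 ∈ [9/43, 11/43) → index 1
j=3: u_3=91/240 ∈ [16/43, 25/43) → index 3
j=4: u_4=121/240 ∈ [16/43, 25/43) → index 3
j=5: u_5=151/240 ∈ [25/43, 31/43) → index 4
j=6: u_6=181/240 ∈ [31/43, 35/43) → index 5
j=7: u_7=211/240 ∈ [35/43, 41/43) → index 6

0 0 1 3 3 4 5 6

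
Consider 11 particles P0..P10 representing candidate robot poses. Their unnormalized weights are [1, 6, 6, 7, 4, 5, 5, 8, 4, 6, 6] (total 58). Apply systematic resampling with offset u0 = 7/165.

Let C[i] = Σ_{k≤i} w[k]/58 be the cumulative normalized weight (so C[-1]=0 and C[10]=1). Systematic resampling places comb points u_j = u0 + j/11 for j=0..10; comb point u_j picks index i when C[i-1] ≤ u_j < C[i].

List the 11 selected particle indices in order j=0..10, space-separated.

C = [1/58, 7/58, 13/58, 10/29, 12/29, 1/2, 17/29, 21/29, 23/29, 26/29, 1]
j=0: u_0=7/165 ∈ [1/58, 7/58) → index 1
j=1: u_1=2/15 ∈ [7/58, 13/58) → index 2
j=2: u_2=37/165 ∈ [13/58, 10/29) → index 3
j=3: u_3=52/165 ∈ [13/58, 10/29) → index 3
j=4: u_4=67/165 ∈ [10/29, 12/29) → index 4
j=5: u_5=82/165 ∈ [12/29, 1/2) → index 5
j=6: u_6=97/165 ∈ [17/29, 21/29) → index 7
j=7: u_7=112/165 ∈ [17/29, 21/29) → index 7
j=8: u_8=127/165 ∈ [21/29, 23/29) → index 8
j=9: u_9=142/165 ∈ [23/29, 26/29) → index 9
j=10: u_10=157/165 ∈ [26/29, 1) → index 10

1 2 3 3 4 5 7 7 8 9 10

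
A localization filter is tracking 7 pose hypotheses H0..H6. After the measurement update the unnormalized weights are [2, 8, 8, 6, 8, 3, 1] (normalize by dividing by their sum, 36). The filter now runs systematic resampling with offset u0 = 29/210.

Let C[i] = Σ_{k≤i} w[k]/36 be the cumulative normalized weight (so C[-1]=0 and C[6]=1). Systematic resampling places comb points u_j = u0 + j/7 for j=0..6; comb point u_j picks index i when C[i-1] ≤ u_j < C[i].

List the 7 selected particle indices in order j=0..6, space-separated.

C = [1/18, 5/18, 1/2, 2/3, 8/9, 35/36, 1]
j=0: u_0=29/210 ∈ [1/18, 5/18) → index 1
j=1: u_1=59/210 ∈ [5/18, 1/2) → index 2
j=2: u_2=89/210 ∈ [5/18, 1/2) → index 2
j=3: u_3=17/30 ∈ [1/2, 2/3) → index 3
j=4: u_4=149/210 ∈ [2/3, 8/9) → index 4
j=5: u_5=179/210 ∈ [2/3, 8/9) → index 4
j=6: u_6=209/210 ∈ [35/36, 1) → index 6

1 2 2 3 4 4 6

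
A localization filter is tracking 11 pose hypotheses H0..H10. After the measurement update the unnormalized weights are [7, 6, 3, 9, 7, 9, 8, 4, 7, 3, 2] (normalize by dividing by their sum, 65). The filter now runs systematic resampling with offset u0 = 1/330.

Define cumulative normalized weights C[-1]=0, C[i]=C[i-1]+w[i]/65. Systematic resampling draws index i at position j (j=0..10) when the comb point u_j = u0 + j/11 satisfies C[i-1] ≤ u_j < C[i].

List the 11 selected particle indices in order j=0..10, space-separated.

0 0 1 3 3 4 5 6 6 8 8

C = [7/65, 1/5, 16/65, 5/13, 32/65, 41/65, 49/65, 53/65, 12/13, 63/65, 1]
j=0: u_0=1/330 ∈ [0, 7/65) → index 0
j=1: u_1=31/330 ∈ [0, 7/65) → index 0
j=2: u_2=61/330 ∈ [7/65, 1/5) → index 1
j=3: u_3=91/330 ∈ [16/65, 5/13) → index 3
j=4: u_4=11/30 ∈ [16/65, 5/13) → index 3
j=5: u_5=151/330 ∈ [5/13, 32/65) → index 4
j=6: u_6=181/330 ∈ [32/65, 41/65) → index 5
j=7: u_7=211/330 ∈ [41/65, 49/65) → index 6
j=8: u_8=241/330 ∈ [41/65, 49/65) → index 6
j=9: u_9=271/330 ∈ [53/65, 12/13) → index 8
j=10: u_10=301/330 ∈ [53/65, 12/13) → index 8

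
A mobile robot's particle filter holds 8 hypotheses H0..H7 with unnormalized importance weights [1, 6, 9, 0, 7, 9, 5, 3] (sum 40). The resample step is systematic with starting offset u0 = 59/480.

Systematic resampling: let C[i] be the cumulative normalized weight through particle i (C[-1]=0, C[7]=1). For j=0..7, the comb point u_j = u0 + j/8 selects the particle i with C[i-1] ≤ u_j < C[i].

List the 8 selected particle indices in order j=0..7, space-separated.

1 2 2 4 5 5 6 7

C = [1/40, 7/40, 2/5, 2/5, 23/40, 4/5, 37/40, 1]
j=0: u_0=59/480 ∈ [1/40, 7/40) → index 1
j=1: u_1=119/480 ∈ [7/40, 2/5) → index 2
j=2: u_2=179/480 ∈ [7/40, 2/5) → index 2
j=3: u_3=239/480 ∈ [2/5, 23/40) → index 4
j=4: u_4=299/480 ∈ [23/40, 4/5) → index 5
j=5: u_5=359/480 ∈ [23/40, 4/5) → index 5
j=6: u_6=419/480 ∈ [4/5, 37/40) → index 6
j=7: u_7=479/480 ∈ [37/40, 1) → index 7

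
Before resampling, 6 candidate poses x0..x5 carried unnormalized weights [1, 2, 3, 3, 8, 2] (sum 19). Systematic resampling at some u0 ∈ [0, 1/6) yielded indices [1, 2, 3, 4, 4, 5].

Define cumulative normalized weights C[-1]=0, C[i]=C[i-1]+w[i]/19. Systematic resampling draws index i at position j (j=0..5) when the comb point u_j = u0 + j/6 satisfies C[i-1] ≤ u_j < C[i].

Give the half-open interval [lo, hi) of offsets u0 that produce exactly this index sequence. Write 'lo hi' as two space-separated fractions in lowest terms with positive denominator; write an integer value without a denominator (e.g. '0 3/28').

7/114 8/57

C = [1/19, 3/19, 6/19, 9/19, 17/19, 1]
j=0 picked index 1: u0 ∈ [1/19, 3/19)
j=1 picked index 2: u0 ∈ [-1/114, 17/114)
j=2 picked index 3: u0 ∈ [-1/57, 8/57)
j=3 picked index 4: u0 ∈ [-1/38, 15/38)
j=4 picked index 4: u0 ∈ [-11/57, 13/57)
j=5 picked index 5: u0 ∈ [7/114, 1/6)
intersection: [7/114, 8/57)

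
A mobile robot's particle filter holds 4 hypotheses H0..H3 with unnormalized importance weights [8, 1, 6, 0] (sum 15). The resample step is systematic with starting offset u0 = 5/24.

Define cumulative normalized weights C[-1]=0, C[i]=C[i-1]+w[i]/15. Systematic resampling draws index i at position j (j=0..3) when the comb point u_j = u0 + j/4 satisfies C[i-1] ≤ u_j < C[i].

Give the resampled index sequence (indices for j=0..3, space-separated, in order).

0 0 2 2

C = [8/15, 3/5, 1, 1]
j=0: u_0=5/24 ∈ [0, 8/15) → index 0
j=1: u_1=11/24 ∈ [0, 8/15) → index 0
j=2: u_2=17/24 ∈ [3/5, 1) → index 2
j=3: u_3=23/24 ∈ [3/5, 1) → index 2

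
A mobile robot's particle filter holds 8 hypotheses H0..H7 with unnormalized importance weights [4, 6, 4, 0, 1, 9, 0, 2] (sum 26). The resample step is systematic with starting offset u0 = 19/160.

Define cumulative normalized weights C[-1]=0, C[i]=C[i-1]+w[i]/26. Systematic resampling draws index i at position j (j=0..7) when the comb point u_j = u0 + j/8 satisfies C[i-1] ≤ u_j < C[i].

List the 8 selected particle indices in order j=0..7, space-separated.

C = [2/13, 5/13, 7/13, 7/13, 15/26, 12/13, 12/13, 1]
j=0: u_0=19/160 ∈ [0, 2/13) → index 0
j=1: u_1=39/160 ∈ [2/13, 5/13) → index 1
j=2: u_2=59/160 ∈ [2/13, 5/13) → index 1
j=3: u_3=79/160 ∈ [5/13, 7/13) → index 2
j=4: u_4=99/160 ∈ [15/26, 12/13) → index 5
j=5: u_5=119/160 ∈ [15/26, 12/13) → index 5
j=6: u_6=139/160 ∈ [15/26, 12/13) → index 5
j=7: u_7=159/160 ∈ [12/13, 1) → index 7

0 1 1 2 5 5 5 7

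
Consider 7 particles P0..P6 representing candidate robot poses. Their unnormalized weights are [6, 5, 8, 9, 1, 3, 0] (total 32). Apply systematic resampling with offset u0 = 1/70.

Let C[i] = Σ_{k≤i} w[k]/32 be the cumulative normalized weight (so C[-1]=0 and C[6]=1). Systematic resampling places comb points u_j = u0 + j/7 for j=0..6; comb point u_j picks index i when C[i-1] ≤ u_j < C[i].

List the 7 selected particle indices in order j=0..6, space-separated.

0 0 1 2 2 3 3

C = [3/16, 11/32, 19/32, 7/8, 29/32, 1, 1]
j=0: u_0=1/70 ∈ [0, 3/16) → index 0
j=1: u_1=11/70 ∈ [0, 3/16) → index 0
j=2: u_2=3/10 ∈ [3/16, 11/32) → index 1
j=3: u_3=31/70 ∈ [11/32, 19/32) → index 2
j=4: u_4=41/70 ∈ [11/32, 19/32) → index 2
j=5: u_5=51/70 ∈ [19/32, 7/8) → index 3
j=6: u_6=61/70 ∈ [19/32, 7/8) → index 3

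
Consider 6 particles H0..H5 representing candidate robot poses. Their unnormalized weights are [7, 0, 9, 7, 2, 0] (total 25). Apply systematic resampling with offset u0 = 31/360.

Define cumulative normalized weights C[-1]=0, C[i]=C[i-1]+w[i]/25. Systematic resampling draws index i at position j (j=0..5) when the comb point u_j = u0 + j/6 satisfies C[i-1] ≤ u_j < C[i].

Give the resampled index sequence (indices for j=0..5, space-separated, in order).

0 0 2 2 3 3

C = [7/25, 7/25, 16/25, 23/25, 1, 1]
j=0: u_0=31/360 ∈ [0, 7/25) → index 0
j=1: u_1=91/360 ∈ [0, 7/25) → index 0
j=2: u_2=151/360 ∈ [7/25, 16/25) → index 2
j=3: u_3=211/360 ∈ [7/25, 16/25) → index 2
j=4: u_4=271/360 ∈ [16/25, 23/25) → index 3
j=5: u_5=331/360 ∈ [16/25, 23/25) → index 3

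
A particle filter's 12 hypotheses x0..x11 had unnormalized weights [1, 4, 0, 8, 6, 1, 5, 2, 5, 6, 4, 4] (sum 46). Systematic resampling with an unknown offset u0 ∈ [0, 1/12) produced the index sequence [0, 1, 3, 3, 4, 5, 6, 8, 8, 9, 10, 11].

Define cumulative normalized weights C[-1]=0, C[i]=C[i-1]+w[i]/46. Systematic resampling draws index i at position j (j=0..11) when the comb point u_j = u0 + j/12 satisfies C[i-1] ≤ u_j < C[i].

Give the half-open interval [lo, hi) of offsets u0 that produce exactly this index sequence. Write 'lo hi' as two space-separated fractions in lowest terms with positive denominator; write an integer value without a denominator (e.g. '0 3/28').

1/276 5/276

C = [1/46, 5/46, 5/46, 13/46, 19/46, 10/23, 25/46, 27/46, 16/23, 19/23, 21/23, 1]
j=0 picked index 0: u0 ∈ [0, 1/46)
j=1 picked index 1: u0 ∈ [-17/276, 7/276)
j=2 picked index 3: u0 ∈ [-4/69, 8/69)
j=3 picked index 3: u0 ∈ [-13/92, 3/92)
j=4 picked index 4: u0 ∈ [-7/138, 11/138)
j=5 picked index 5: u0 ∈ [-1/276, 5/276)
j=6 picked index 6: u0 ∈ [-3/46, 1/23)
j=7 picked index 8: u0 ∈ [1/276, 31/276)
j=8 picked index 8: u0 ∈ [-11/138, 2/69)
j=9 picked index 9: u0 ∈ [-5/92, 7/92)
j=10 picked index 10: u0 ∈ [-1/138, 11/138)
j=11 picked index 11: u0 ∈ [-1/276, 1/12)
intersection: [1/276, 5/276)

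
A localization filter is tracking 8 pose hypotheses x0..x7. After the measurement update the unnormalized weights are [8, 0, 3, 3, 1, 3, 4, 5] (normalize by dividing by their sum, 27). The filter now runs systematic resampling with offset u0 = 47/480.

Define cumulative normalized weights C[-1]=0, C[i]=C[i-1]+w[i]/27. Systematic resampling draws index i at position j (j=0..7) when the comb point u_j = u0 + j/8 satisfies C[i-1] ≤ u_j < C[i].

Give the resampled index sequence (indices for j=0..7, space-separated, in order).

C = [8/27, 8/27, 11/27, 14/27, 5/9, 2/3, 22/27, 1]
j=0: u_0=47/480 ∈ [0, 8/27) → index 0
j=1: u_1=107/480 ∈ [0, 8/27) → index 0
j=2: u_2=167/480 ∈ [8/27, 11/27) → index 2
j=3: u_3=227/480 ∈ [11/27, 14/27) → index 3
j=4: u_4=287/480 ∈ [5/9, 2/3) → index 5
j=5: u_5=347/480 ∈ [2/3, 22/27) → index 6
j=6: u_6=407/480 ∈ [22/27, 1) → index 7
j=7: u_7=467/480 ∈ [22/27, 1) → index 7

0 0 2 3 5 6 7 7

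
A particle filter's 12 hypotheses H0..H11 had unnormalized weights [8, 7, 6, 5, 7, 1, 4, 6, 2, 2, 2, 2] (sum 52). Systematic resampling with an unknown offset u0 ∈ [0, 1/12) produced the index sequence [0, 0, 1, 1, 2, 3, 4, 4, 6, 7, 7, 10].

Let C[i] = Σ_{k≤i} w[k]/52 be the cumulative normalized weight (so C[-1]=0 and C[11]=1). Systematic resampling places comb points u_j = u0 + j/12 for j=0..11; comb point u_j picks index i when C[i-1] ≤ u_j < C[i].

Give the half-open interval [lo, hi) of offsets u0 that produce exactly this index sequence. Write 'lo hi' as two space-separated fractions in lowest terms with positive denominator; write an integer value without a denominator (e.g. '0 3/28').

1/156 1/78

C = [2/13, 15/52, 21/52, 1/2, 33/52, 17/26, 19/26, 11/13, 23/26, 12/13, 25/26, 1]
j=0 picked index 0: u0 ∈ [0, 2/13)
j=1 picked index 0: u0 ∈ [-1/12, 11/156)
j=2 picked index 1: u0 ∈ [-1/78, 19/156)
j=3 picked index 1: u0 ∈ [-5/52, 1/26)
j=4 picked index 2: u0 ∈ [-7/156, 11/156)
j=5 picked index 3: u0 ∈ [-1/78, 1/12)
j=6 picked index 4: u0 ∈ [0, 7/52)
j=7 picked index 4: u0 ∈ [-1/12, 2/39)
j=8 picked index 6: u0 ∈ [-1/78, 5/78)
j=9 picked index 7: u0 ∈ [-1/52, 5/52)
j=10 picked index 7: u0 ∈ [-4/39, 1/78)
j=11 picked index 10: u0 ∈ [1/156, 7/156)
intersection: [1/156, 1/78)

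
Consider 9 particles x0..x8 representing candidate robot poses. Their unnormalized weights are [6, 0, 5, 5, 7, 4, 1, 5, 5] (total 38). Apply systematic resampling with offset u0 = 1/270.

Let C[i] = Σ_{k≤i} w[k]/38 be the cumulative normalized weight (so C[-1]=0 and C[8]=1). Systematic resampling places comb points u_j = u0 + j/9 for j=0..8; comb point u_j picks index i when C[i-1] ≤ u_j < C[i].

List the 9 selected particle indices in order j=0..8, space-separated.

0 0 2 3 4 4 5 7 8

C = [3/19, 3/19, 11/38, 8/19, 23/38, 27/38, 14/19, 33/38, 1]
j=0: u_0=1/270 ∈ [0, 3/19) → index 0
j=1: u_1=31/270 ∈ [0, 3/19) → index 0
j=2: u_2=61/270 ∈ [3/19, 11/38) → index 2
j=3: u_3=91/270 ∈ [11/38, 8/19) → index 3
j=4: u_4=121/270 ∈ [8/19, 23/38) → index 4
j=5: u_5=151/270 ∈ [8/19, 23/38) → index 4
j=6: u_6=181/270 ∈ [23/38, 27/38) → index 5
j=7: u_7=211/270 ∈ [14/19, 33/38) → index 7
j=8: u_8=241/270 ∈ [33/38, 1) → index 8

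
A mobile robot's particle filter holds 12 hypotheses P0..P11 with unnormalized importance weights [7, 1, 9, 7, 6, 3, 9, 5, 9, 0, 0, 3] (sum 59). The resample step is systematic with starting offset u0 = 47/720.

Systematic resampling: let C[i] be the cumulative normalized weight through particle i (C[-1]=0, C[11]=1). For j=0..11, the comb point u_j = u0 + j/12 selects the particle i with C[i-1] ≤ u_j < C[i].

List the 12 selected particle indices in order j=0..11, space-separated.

C = [7/59, 8/59, 17/59, 24/59, 30/59, 33/59, 42/59, 47/59, 56/59, 56/59, 56/59, 1]
j=0: u_0=47/720 ∈ [0, 7/59) → index 0
j=1: u_1=107/720 ∈ [8/59, 17/59) → index 2
j=2: u_2=167/720 ∈ [8/59, 17/59) → index 2
j=3: u_3=227/720 ∈ [17/59, 24/59) → index 3
j=4: u_4=287/720 ∈ [17/59, 24/59) → index 3
j=5: u_5=347/720 ∈ [24/59, 30/59) → index 4
j=6: u_6=407/720 ∈ [33/59, 42/59) → index 6
j=7: u_7=467/720 ∈ [33/59, 42/59) → index 6
j=8: u_8=527/720 ∈ [42/59, 47/59) → index 7
j=9: u_9=587/720 ∈ [47/59, 56/59) → index 8
j=10: u_10=647/720 ∈ [47/59, 56/59) → index 8
j=11: u_11=707/720 ∈ [56/59, 1) → index 11

0 2 2 3 3 4 6 6 7 8 8 11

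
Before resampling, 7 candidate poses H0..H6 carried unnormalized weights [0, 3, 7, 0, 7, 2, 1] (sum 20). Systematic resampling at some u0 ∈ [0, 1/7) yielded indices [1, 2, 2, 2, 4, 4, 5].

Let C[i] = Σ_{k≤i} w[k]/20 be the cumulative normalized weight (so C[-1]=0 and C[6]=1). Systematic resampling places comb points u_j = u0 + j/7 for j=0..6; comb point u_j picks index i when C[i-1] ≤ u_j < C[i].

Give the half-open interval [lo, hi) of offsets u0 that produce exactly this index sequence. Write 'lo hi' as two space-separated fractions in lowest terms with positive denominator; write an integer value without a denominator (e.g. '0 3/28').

1/140 1/14

C = [0, 3/20, 1/2, 1/2, 17/20, 19/20, 1]
j=0 picked index 1: u0 ∈ [0, 3/20)
j=1 picked index 2: u0 ∈ [1/140, 5/14)
j=2 picked index 2: u0 ∈ [-19/140, 3/14)
j=3 picked index 2: u0 ∈ [-39/140, 1/14)
j=4 picked index 4: u0 ∈ [-1/14, 39/140)
j=5 picked index 4: u0 ∈ [-3/14, 19/140)
j=6 picked index 5: u0 ∈ [-1/140, 13/140)
intersection: [1/140, 1/14)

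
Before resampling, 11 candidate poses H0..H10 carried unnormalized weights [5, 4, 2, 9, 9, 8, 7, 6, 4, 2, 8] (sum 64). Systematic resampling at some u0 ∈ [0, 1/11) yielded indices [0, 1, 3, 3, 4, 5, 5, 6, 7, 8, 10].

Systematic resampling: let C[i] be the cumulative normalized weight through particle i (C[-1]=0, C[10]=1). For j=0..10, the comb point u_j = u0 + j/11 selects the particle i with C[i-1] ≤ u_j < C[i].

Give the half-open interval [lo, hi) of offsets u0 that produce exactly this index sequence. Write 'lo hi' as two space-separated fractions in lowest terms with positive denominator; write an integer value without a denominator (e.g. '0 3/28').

0 9/352

C = [5/64, 9/64, 11/64, 5/16, 29/64, 37/64, 11/16, 25/32, 27/32, 7/8, 1]
j=0 picked index 0: u0 ∈ [0, 5/64)
j=1 picked index 1: u0 ∈ [-9/704, 35/704)
j=2 picked index 3: u0 ∈ [-7/704, 23/176)
j=3 picked index 3: u0 ∈ [-71/704, 7/176)
j=4 picked index 4: u0 ∈ [-9/176, 63/704)
j=5 picked index 5: u0 ∈ [-1/704, 87/704)
j=6 picked index 5: u0 ∈ [-65/704, 23/704)
j=7 picked index 6: u0 ∈ [-41/704, 9/176)
j=8 picked index 7: u0 ∈ [-7/176, 19/352)
j=9 picked index 8: u0 ∈ [-13/352, 9/352)
j=10 picked index 10: u0 ∈ [-3/88, 1/11)
intersection: [0, 9/352)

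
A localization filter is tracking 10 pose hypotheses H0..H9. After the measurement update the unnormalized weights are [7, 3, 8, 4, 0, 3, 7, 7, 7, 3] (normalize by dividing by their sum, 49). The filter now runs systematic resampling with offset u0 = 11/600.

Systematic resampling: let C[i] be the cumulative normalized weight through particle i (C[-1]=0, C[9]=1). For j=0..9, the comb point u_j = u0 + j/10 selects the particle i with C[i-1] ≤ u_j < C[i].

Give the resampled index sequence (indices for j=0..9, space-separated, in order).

0 0 2 2 3 6 6 7 8 8

C = [1/7, 10/49, 18/49, 22/49, 22/49, 25/49, 32/49, 39/49, 46/49, 1]
j=0: u_0=11/600 ∈ [0, 1/7) → index 0
j=1: u_1=71/600 ∈ [0, 1/7) → index 0
j=2: u_2=131/600 ∈ [10/49, 18/49) → index 2
j=3: u_3=191/600 ∈ [10/49, 18/49) → index 2
j=4: u_4=251/600 ∈ [18/49, 22/49) → index 3
j=5: u_5=311/600 ∈ [25/49, 32/49) → index 6
j=6: u_6=371/600 ∈ [25/49, 32/49) → index 6
j=7: u_7=431/600 ∈ [32/49, 39/49) → index 7
j=8: u_8=491/600 ∈ [39/49, 46/49) → index 8
j=9: u_9=551/600 ∈ [39/49, 46/49) → index 8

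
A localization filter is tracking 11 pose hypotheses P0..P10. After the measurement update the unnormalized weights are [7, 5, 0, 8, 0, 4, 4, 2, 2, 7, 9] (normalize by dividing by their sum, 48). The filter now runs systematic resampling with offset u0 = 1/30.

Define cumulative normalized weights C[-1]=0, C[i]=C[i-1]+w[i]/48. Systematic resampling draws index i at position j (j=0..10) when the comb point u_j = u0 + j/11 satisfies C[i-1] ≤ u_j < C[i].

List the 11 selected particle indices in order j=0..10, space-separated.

C = [7/48, 1/4, 1/4, 5/12, 5/12, 1/2, 7/12, 5/8, 2/3, 13/16, 1]
j=0: u_0=1/30 ∈ [0, 7/48) → index 0
j=1: u_1=41/330 ∈ [0, 7/48) → index 0
j=2: u_2=71/330 ∈ [7/48, 1/4) → index 1
j=3: u_3=101/330 ∈ [1/4, 5/12) → index 3
j=4: u_4=131/330 ∈ [1/4, 5/12) → index 3
j=5: u_5=161/330 ∈ [5/12, 1/2) → index 5
j=6: u_6=191/330 ∈ [1/2, 7/12) → index 6
j=7: u_7=221/330 ∈ [2/3, 13/16) → index 9
j=8: u_8=251/330 ∈ [2/3, 13/16) → index 9
j=9: u_9=281/330 ∈ [13/16, 1) → index 10
j=10: u_10=311/330 ∈ [13/16, 1) → index 10

0 0 1 3 3 5 6 9 9 10 10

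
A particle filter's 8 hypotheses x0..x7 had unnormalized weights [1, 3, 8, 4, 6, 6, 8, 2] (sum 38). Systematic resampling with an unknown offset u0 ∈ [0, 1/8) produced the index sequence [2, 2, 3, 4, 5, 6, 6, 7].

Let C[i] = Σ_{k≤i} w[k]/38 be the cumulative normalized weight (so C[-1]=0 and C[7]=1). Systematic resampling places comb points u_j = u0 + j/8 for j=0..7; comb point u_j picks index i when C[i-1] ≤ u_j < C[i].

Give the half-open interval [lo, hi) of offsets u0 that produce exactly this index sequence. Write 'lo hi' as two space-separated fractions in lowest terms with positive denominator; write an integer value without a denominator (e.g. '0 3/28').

C = [1/38, 2/19, 6/19, 8/19, 11/19, 14/19, 18/19, 1]
j=0 picked index 2: u0 ∈ [2/19, 6/19)
j=1 picked index 2: u0 ∈ [-3/152, 29/152)
j=2 picked index 3: u0 ∈ [5/76, 13/76)
j=3 picked index 4: u0 ∈ [7/152, 31/152)
j=4 picked index 5: u0 ∈ [3/38, 9/38)
j=5 picked index 6: u0 ∈ [17/152, 49/152)
j=6 picked index 6: u0 ∈ [-1/76, 15/76)
j=7 picked index 7: u0 ∈ [11/152, 1/8)
intersection: [17/152, 1/8)

17/152 1/8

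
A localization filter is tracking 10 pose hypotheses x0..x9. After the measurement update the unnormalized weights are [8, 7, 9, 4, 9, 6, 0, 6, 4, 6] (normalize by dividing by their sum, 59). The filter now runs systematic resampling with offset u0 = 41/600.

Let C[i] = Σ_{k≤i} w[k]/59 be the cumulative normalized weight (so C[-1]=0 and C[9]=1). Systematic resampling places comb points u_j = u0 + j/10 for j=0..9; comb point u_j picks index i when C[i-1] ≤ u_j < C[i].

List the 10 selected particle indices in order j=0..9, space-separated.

0 1 2 2 3 4 5 7 8 9

C = [8/59, 15/59, 24/59, 28/59, 37/59, 43/59, 43/59, 49/59, 53/59, 1]
j=0: u_0=41/600 ∈ [0, 8/59) → index 0
j=1: u_1=101/600 ∈ [8/59, 15/59) → index 1
j=2: u_2=161/600 ∈ [15/59, 24/59) → index 2
j=3: u_3=221/600 ∈ [15/59, 24/59) → index 2
j=4: u_4=281/600 ∈ [24/59, 28/59) → index 3
j=5: u_5=341/600 ∈ [28/59, 37/59) → index 4
j=6: u_6=401/600 ∈ [37/59, 43/59) → index 5
j=7: u_7=461/600 ∈ [43/59, 49/59) → index 7
j=8: u_8=521/600 ∈ [49/59, 53/59) → index 8
j=9: u_9=581/600 ∈ [53/59, 1) → index 9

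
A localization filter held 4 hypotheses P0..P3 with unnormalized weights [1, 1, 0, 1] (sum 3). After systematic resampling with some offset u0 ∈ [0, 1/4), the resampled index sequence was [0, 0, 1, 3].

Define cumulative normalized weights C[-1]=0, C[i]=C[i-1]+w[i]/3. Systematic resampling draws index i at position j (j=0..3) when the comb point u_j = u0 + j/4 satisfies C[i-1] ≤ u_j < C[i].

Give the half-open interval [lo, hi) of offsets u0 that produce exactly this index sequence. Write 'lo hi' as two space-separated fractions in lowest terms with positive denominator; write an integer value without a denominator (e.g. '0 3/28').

C = [1/3, 2/3, 2/3, 1]
j=0 picked index 0: u0 ∈ [0, 1/3)
j=1 picked index 0: u0 ∈ [-1/4, 1/12)
j=2 picked index 1: u0 ∈ [-1/6, 1/6)
j=3 picked index 3: u0 ∈ [-1/12, 1/4)
intersection: [0, 1/12)

0 1/12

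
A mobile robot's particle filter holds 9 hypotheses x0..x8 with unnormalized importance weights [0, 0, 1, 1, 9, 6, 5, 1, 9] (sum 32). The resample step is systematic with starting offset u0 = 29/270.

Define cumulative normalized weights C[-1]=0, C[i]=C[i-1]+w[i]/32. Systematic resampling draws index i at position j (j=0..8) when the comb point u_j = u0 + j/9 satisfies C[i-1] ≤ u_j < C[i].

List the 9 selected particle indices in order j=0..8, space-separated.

C = [0, 0, 1/32, 1/16, 11/32, 17/32, 11/16, 23/32, 1]
j=0: u_0=29/270 ∈ [1/16, 11/32) → index 4
j=1: u_1=59/270 ∈ [1/16, 11/32) → index 4
j=2: u_2=89/270 ∈ [1/16, 11/32) → index 4
j=3: u_3=119/270 ∈ [11/32, 17/32) → index 5
j=4: u_4=149/270 ∈ [17/32, 11/16) → index 6
j=5: u_5=179/270 ∈ [17/32, 11/16) → index 6
j=6: u_6=209/270 ∈ [23/32, 1) → index 8
j=7: u_7=239/270 ∈ [23/32, 1) → index 8
j=8: u_8=269/270 ∈ [23/32, 1) → index 8

4 4 4 5 6 6 8 8 8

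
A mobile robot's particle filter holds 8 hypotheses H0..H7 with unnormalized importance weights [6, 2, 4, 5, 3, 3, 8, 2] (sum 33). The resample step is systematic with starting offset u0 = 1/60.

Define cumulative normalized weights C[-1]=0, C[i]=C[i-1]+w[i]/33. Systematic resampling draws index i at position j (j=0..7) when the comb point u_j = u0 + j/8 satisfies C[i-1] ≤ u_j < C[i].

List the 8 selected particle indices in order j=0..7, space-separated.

C = [2/11, 8/33, 4/11, 17/33, 20/33, 23/33, 31/33, 1]
j=0: u_0=1/60 ∈ [0, 2/11) → index 0
j=1: u_1=17/120 ∈ [0, 2/11) → index 0
j=2: u_2=4/15 ∈ [8/33, 4/11) → index 2
j=3: u_3=47/120 ∈ [4/11, 17/33) → index 3
j=4: u_4=31/60 ∈ [17/33, 20/33) → index 4
j=5: u_5=77/120 ∈ [20/33, 23/33) → index 5
j=6: u_6=23/30 ∈ [23/33, 31/33) → index 6
j=7: u_7=107/120 ∈ [23/33, 31/33) → index 6

0 0 2 3 4 5 6 6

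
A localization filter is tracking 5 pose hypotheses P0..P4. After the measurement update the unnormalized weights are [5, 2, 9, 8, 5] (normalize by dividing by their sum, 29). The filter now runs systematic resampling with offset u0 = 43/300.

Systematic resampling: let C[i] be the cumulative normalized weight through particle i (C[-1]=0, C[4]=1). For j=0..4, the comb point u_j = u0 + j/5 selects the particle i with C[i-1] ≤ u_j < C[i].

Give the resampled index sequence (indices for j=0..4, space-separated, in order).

C = [5/29, 7/29, 16/29, 24/29, 1]
j=0: u_0=43/300 ∈ [0, 5/29) → index 0
j=1: u_1=103/300 ∈ [7/29, 16/29) → index 2
j=2: u_2=163/300 ∈ [7/29, 16/29) → index 2
j=3: u_3=223/300 ∈ [16/29, 24/29) → index 3
j=4: u_4=283/300 ∈ [24/29, 1) → index 4

0 2 2 3 4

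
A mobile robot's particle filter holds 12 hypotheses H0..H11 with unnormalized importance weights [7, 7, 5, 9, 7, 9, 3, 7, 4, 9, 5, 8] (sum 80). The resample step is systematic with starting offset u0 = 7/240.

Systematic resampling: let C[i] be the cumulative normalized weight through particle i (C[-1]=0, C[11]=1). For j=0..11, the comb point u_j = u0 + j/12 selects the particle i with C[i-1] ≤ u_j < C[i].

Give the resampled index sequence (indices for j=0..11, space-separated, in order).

C = [7/80, 7/40, 19/80, 7/20, 7/16, 11/20, 47/80, 27/40, 29/40, 67/80, 9/10, 1]
j=0: u_0=7/240 ∈ [0, 7/80) → index 0
j=1: u_1=9/80 ∈ [7/80, 7/40) → index 1
j=2: u_2=47/240 ∈ [7/40, 19/80) → index 2
j=3: u_3=67/240 ∈ [19/80, 7/20) → index 3
j=4: u_4=29/80 ∈ [7/20, 7/16) → index 4
j=5: u_5=107/240 ∈ [7/16, 11/20) → index 5
j=6: u_6=127/240 ∈ [7/16, 11/20) → index 5
j=7: u_7=49/80 ∈ [47/80, 27/40) → index 7
j=8: u_8=167/240 ∈ [27/40, 29/40) → index 8
j=9: u_9=187/240 ∈ [29/40, 67/80) → index 9
j=10: u_10=69/80 ∈ [67/80, 9/10) → index 10
j=11: u_11=227/240 ∈ [9/10, 1) → index 11

0 1 2 3 4 5 5 7 8 9 10 11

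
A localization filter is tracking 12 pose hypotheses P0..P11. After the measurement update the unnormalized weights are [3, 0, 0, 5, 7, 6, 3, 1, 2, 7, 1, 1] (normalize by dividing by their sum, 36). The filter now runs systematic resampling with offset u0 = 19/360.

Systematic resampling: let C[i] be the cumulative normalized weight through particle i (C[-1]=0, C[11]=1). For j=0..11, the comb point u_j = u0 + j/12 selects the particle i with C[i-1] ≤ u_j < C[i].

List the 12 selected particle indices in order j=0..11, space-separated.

C = [1/12, 1/12, 1/12, 2/9, 5/12, 7/12, 2/3, 25/36, 3/4, 17/18, 35/36, 1]
j=0: u_0=19/360 ∈ [0, 1/12) → index 0
j=1: u_1=49/360 ∈ [1/12, 2/9) → index 3
j=2: u_2=79/360 ∈ [1/12, 2/9) → index 3
j=3: u_3=109/360 ∈ [2/9, 5/12) → index 4
j=4: u_4=139/360 ∈ [2/9, 5/12) → index 4
j=5: u_5=169/360 ∈ [5/12, 7/12) → index 5
j=6: u_6=199/360 ∈ [5/12, 7/12) → index 5
j=7: u_7=229/360 ∈ [7/12, 2/3) → index 6
j=8: u_8=259/360 ∈ [25/36, 3/4) → index 8
j=9: u_9=289/360 ∈ [3/4, 17/18) → index 9
j=10: u_10=319/360 ∈ [3/4, 17/18) → index 9
j=11: u_11=349/360 ∈ [17/18, 35/36) → index 10

0 3 3 4 4 5 5 6 8 9 9 10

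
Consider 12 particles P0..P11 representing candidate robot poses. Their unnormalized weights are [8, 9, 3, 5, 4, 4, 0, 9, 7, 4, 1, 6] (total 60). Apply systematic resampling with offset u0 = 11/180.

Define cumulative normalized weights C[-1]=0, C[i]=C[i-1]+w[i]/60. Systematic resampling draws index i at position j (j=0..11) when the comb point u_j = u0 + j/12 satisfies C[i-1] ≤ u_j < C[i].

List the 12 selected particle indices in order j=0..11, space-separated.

0 1 1 2 3 4 7 7 8 8 10 11

C = [2/15, 17/60, 1/3, 5/12, 29/60, 11/20, 11/20, 7/10, 49/60, 53/60, 9/10, 1]
j=0: u_0=11/180 ∈ [0, 2/15) → index 0
j=1: u_1=13/90 ∈ [2/15, 17/60) → index 1
j=2: u_2=41/180 ∈ [2/15, 17/60) → index 1
j=3: u_3=14/45 ∈ [17/60, 1/3) → index 2
j=4: u_4=71/180 ∈ [1/3, 5/12) → index 3
j=5: u_5=43/90 ∈ [5/12, 29/60) → index 4
j=6: u_6=101/180 ∈ [11/20, 7/10) → index 7
j=7: u_7=29/45 ∈ [11/20, 7/10) → index 7
j=8: u_8=131/180 ∈ [7/10, 49/60) → index 8
j=9: u_9=73/90 ∈ [7/10, 49/60) → index 8
j=10: u_10=161/180 ∈ [53/60, 9/10) → index 10
j=11: u_11=44/45 ∈ [9/10, 1) → index 11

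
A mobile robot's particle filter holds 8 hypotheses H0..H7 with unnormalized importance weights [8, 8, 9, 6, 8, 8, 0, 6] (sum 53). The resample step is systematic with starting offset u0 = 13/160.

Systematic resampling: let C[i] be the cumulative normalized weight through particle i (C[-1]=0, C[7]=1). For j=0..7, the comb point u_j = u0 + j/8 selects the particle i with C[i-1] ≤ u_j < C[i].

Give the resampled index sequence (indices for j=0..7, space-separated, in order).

C = [8/53, 16/53, 25/53, 31/53, 39/53, 47/53, 47/53, 1]
j=0: u_0=13/160 ∈ [0, 8/53) → index 0
j=1: u_1=33/160 ∈ [8/53, 16/53) → index 1
j=2: u_2=53/160 ∈ [16/53, 25/53) → index 2
j=3: u_3=73/160 ∈ [16/53, 25/53) → index 2
j=4: u_4=93/160 ∈ [25/53, 31/53) → index 3
j=5: u_5=113/160 ∈ [31/53, 39/53) → index 4
j=6: u_6=133/160 ∈ [39/53, 47/53) → index 5
j=7: u_7=153/160 ∈ [47/53, 1) → index 7

0 1 2 2 3 4 5 7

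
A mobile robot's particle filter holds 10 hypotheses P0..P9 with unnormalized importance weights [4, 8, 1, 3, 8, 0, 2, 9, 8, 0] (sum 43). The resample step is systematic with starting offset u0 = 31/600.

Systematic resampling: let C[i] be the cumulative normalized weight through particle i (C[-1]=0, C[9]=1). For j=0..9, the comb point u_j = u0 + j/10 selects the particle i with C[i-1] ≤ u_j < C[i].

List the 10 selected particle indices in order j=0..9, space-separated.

C = [4/43, 12/43, 13/43, 16/43, 24/43, 24/43, 26/43, 35/43, 1, 1]
j=0: u_0=31/600 ∈ [0, 4/43) → index 0
j=1: u_1=91/600 ∈ [4/43, 12/43) → index 1
j=2: u_2=151/600 ∈ [4/43, 12/43) → index 1
j=3: u_3=211/600 ∈ [13/43, 16/43) → index 3
j=4: u_4=271/600 ∈ [16/43, 24/43) → index 4
j=5: u_5=331/600 ∈ [16/43, 24/43) → index 4
j=6: u_6=391/600 ∈ [26/43, 35/43) → index 7
j=7: u_7=451/600 ∈ [26/43, 35/43) → index 7
j=8: u_8=511/600 ∈ [35/43, 1) → index 8
j=9: u_9=571/600 ∈ [35/43, 1) → index 8

0 1 1 3 4 4 7 7 8 8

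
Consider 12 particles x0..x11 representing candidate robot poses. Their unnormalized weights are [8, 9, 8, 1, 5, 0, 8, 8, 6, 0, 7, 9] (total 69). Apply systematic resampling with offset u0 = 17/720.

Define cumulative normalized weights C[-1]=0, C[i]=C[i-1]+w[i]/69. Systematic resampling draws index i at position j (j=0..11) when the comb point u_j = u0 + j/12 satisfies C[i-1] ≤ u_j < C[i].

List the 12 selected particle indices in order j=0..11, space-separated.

0 0 1 2 2 4 6 7 8 10 10 11

C = [8/69, 17/69, 25/69, 26/69, 31/69, 31/69, 13/23, 47/69, 53/69, 53/69, 20/23, 1]
j=0: u_0=17/720 ∈ [0, 8/69) → index 0
j=1: u_1=77/720 ∈ [0, 8/69) → index 0
j=2: u_2=137/720 ∈ [8/69, 17/69) → index 1
j=3: u_3=197/720 ∈ [17/69, 25/69) → index 2
j=4: u_4=257/720 ∈ [17/69, 25/69) → index 2
j=5: u_5=317/720 ∈ [26/69, 31/69) → index 4
j=6: u_6=377/720 ∈ [31/69, 13/23) → index 6
j=7: u_7=437/720 ∈ [13/23, 47/69) → index 7
j=8: u_8=497/720 ∈ [47/69, 53/69) → index 8
j=9: u_9=557/720 ∈ [53/69, 20/23) → index 10
j=10: u_10=617/720 ∈ [53/69, 20/23) → index 10
j=11: u_11=677/720 ∈ [20/23, 1) → index 11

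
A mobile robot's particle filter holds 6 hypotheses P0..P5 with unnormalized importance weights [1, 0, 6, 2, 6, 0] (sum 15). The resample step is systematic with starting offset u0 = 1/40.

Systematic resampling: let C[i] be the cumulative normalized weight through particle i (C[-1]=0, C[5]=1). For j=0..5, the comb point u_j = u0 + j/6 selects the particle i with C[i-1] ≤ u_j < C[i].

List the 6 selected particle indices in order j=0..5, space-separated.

0 2 2 3 4 4

C = [1/15, 1/15, 7/15, 3/5, 1, 1]
j=0: u_0=1/40 ∈ [0, 1/15) → index 0
j=1: u_1=23/120 ∈ [1/15, 7/15) → index 2
j=2: u_2=43/120 ∈ [1/15, 7/15) → index 2
j=3: u_3=21/40 ∈ [7/15, 3/5) → index 3
j=4: u_4=83/120 ∈ [3/5, 1) → index 4
j=5: u_5=103/120 ∈ [3/5, 1) → index 4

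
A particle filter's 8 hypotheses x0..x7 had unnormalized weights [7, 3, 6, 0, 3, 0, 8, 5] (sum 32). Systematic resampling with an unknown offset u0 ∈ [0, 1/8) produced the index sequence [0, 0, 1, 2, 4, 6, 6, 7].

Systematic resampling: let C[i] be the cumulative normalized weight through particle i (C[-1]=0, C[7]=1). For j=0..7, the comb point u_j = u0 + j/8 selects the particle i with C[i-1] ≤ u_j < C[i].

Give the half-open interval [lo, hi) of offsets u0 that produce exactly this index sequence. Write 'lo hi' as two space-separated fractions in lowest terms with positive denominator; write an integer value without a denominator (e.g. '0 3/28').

C = [7/32, 5/16, 1/2, 1/2, 19/32, 19/32, 27/32, 1]
j=0 picked index 0: u0 ∈ [0, 7/32)
j=1 picked index 0: u0 ∈ [-1/8, 3/32)
j=2 picked index 1: u0 ∈ [-1/32, 1/16)
j=3 picked index 2: u0 ∈ [-1/16, 1/8)
j=4 picked index 4: u0 ∈ [0, 3/32)
j=5 picked index 6: u0 ∈ [-1/32, 7/32)
j=6 picked index 6: u0 ∈ [-5/32, 3/32)
j=7 picked index 7: u0 ∈ [-1/32, 1/8)
intersection: [0, 1/16)

0 1/16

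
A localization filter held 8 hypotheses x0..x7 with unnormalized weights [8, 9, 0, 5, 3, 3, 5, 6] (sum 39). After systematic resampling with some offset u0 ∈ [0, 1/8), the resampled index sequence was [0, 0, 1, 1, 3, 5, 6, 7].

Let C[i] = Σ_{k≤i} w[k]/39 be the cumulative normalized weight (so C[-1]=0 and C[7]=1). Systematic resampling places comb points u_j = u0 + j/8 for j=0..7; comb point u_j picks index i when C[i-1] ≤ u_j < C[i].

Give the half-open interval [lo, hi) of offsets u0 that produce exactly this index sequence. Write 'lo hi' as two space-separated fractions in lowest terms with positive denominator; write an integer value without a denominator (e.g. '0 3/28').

C = [8/39, 17/39, 17/39, 22/39, 25/39, 28/39, 11/13, 1]
j=0 picked index 0: u0 ∈ [0, 8/39)
j=1 picked index 0: u0 ∈ [-1/8, 25/312)
j=2 picked index 1: u0 ∈ [-7/156, 29/156)
j=3 picked index 1: u0 ∈ [-53/312, 19/312)
j=4 picked index 3: u0 ∈ [-5/78, 5/78)
j=5 picked index 5: u0 ∈ [5/312, 29/312)
j=6 picked index 6: u0 ∈ [-5/156, 5/52)
j=7 picked index 7: u0 ∈ [-3/104, 1/8)
intersection: [5/312, 19/312)

5/312 19/312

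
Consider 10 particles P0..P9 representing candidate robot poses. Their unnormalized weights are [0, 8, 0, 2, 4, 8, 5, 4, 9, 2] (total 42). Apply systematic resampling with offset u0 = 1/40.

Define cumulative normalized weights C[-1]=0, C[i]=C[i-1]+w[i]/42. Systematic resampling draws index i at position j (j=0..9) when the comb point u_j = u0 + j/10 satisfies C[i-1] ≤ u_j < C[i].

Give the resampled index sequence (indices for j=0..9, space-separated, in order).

C = [0, 4/21, 4/21, 5/21, 1/3, 11/21, 9/14, 31/42, 20/21, 1]
j=0: u_0=1/40 ∈ [0, 4/21) → index 1
j=1: u_1=1/8 ∈ [0, 4/21) → index 1
j=2: u_2=9/40 ∈ [4/21, 5/21) → index 3
j=3: u_3=13/40 ∈ [5/21, 1/3) → index 4
j=4: u_4=17/40 ∈ [1/3, 11/21) → index 5
j=5: u_5=21/40 ∈ [11/21, 9/14) → index 6
j=6: u_6=5/8 ∈ [11/21, 9/14) → index 6
j=7: u_7=29/40 ∈ [9/14, 31/42) → index 7
j=8: u_8=33/40 ∈ [31/42, 20/21) → index 8
j=9: u_9=37/40 ∈ [31/42, 20/21) → index 8

1 1 3 4 5 6 6 7 8 8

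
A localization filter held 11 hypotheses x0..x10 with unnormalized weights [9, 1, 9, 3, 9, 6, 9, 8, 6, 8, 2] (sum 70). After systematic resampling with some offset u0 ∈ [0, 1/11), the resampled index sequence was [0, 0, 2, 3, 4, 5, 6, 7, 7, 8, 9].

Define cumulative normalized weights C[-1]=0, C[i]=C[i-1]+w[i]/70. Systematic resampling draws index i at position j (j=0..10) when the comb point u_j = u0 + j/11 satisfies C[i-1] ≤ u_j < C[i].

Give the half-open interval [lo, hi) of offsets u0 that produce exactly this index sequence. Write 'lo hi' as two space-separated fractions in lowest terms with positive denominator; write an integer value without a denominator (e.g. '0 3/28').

8/385 29/770

C = [9/70, 1/7, 19/70, 11/35, 31/70, 37/70, 23/35, 27/35, 6/7, 34/35, 1]
j=0 picked index 0: u0 ∈ [0, 9/70)
j=1 picked index 0: u0 ∈ [-1/11, 29/770)
j=2 picked index 2: u0 ∈ [-3/77, 69/770)
j=3 picked index 3: u0 ∈ [-1/770, 16/385)
j=4 picked index 4: u0 ∈ [-19/385, 61/770)
j=5 picked index 5: u0 ∈ [-9/770, 57/770)
j=6 picked index 6: u0 ∈ [-13/770, 43/385)
j=7 picked index 7: u0 ∈ [8/385, 52/385)
j=8 picked index 7: u0 ∈ [-27/385, 17/385)
j=9 picked index 8: u0 ∈ [-18/385, 3/77)
j=10 picked index 9: u0 ∈ [-4/77, 24/385)
intersection: [8/385, 29/770)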